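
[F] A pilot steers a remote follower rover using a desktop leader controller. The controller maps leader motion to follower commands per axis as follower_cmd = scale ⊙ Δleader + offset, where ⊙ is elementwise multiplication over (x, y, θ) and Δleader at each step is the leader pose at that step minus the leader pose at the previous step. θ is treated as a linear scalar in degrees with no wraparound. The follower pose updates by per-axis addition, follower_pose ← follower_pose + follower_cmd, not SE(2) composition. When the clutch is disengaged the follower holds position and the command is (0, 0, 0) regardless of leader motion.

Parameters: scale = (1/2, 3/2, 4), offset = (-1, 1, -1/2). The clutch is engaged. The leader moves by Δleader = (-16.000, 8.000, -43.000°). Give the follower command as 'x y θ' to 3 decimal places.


axis x: 1/2·-16.000 + -1 = -9.000
axis y: 3/2·8.000 + 1 = 13.000
axis θ: 4·-43.000 + -1/2 = -172.500

-9.000 13.000 -172.500


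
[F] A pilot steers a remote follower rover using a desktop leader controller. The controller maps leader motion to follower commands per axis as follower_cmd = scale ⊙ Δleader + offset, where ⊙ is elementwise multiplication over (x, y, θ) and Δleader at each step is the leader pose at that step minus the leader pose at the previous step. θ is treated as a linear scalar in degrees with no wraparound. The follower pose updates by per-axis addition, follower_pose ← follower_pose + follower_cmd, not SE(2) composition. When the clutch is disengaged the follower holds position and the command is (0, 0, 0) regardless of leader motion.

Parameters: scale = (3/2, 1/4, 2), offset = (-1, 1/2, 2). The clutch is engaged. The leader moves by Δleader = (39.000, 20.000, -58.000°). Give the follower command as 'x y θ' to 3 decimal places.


57.500 5.500 -114.000

axis x: 3/2·39.000 + -1 = 57.500
axis y: 1/4·20.000 + 1/2 = 5.500
axis θ: 2·-58.000 + 2 = -114.000


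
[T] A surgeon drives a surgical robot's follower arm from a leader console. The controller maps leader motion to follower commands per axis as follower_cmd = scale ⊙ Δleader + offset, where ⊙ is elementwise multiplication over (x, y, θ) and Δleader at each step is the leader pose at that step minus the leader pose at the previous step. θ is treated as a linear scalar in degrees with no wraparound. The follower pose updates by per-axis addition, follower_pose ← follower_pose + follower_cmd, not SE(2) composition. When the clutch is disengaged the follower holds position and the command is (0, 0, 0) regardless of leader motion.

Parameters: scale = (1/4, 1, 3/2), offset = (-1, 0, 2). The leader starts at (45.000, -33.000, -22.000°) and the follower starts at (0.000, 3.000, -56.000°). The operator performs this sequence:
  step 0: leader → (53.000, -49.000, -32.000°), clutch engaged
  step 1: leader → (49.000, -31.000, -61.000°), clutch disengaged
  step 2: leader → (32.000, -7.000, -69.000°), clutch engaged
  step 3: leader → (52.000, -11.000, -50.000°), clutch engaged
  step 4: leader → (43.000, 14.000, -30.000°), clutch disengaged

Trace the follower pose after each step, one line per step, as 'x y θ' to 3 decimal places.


step 0: Δleader=(8.000, -16.000, -10.000°), engaged; cmd=(1.000, -16.000, -13.000°) → follower=(1.000, -13.000, -69.000°)
step 1: Δleader=(-4.000, 18.000, -29.000°), disengaged; cmd=(0,0,0) → follower holds at (1.000, -13.000, -69.000°)
step 2: Δleader=(-17.000, 24.000, -8.000°), engaged; cmd=(-5.250, 24.000, -10.000°) → follower=(-4.250, 11.000, -79.000°)
step 3: Δleader=(20.000, -4.000, 19.000°), engaged; cmd=(4.000, -4.000, 30.500°) → follower=(-0.250, 7.000, -48.500°)
step 4: Δleader=(-9.000, 25.000, 20.000°), disengaged; cmd=(0,0,0) → follower holds at (-0.250, 7.000, -48.500°)

1.000 -13.000 -69.000
1.000 -13.000 -69.000
-4.250 11.000 -79.000
-0.250 7.000 -48.500
-0.250 7.000 -48.500


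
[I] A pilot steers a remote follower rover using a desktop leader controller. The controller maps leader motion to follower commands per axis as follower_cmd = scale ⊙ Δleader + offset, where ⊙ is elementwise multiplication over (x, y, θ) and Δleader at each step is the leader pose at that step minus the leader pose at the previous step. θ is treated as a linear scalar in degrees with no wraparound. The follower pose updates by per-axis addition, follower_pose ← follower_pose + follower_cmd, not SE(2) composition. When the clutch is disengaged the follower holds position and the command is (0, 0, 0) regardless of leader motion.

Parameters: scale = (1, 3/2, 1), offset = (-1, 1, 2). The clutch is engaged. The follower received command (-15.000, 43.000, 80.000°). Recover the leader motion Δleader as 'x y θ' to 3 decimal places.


axis x: (-15.000 − -1) / (1) = -14.000
axis y: (43.000 − 1) / (3/2) = 28.000
axis θ: (80.000 − 2) / (1) = 78.000

-14.000 28.000 78.000


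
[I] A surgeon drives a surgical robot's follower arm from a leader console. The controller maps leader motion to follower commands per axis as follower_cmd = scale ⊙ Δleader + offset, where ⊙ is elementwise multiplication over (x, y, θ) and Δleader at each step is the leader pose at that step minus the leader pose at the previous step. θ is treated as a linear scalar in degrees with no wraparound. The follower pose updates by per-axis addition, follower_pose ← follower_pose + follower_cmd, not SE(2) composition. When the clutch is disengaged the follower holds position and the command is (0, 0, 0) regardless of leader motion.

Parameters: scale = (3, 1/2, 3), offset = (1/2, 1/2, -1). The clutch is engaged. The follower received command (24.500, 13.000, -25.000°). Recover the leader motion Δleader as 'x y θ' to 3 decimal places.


8.000 25.000 -8.000

axis x: (24.500 − 1/2) / (3) = 8.000
axis y: (13.000 − 1/2) / (1/2) = 25.000
axis θ: (-25.000 − -1) / (3) = -8.000


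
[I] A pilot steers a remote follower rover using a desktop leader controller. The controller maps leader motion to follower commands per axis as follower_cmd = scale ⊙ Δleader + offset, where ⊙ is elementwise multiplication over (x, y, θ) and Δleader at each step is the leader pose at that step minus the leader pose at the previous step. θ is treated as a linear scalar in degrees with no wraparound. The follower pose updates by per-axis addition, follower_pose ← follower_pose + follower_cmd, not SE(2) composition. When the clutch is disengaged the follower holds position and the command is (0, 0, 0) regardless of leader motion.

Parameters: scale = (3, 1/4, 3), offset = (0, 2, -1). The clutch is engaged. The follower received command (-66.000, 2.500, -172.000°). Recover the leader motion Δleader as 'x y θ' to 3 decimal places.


axis x: (-66.000 − 0) / (3) = -22.000
axis y: (2.500 − 2) / (1/4) = 2.000
axis θ: (-172.000 − -1) / (3) = -57.000

-22.000 2.000 -57.000


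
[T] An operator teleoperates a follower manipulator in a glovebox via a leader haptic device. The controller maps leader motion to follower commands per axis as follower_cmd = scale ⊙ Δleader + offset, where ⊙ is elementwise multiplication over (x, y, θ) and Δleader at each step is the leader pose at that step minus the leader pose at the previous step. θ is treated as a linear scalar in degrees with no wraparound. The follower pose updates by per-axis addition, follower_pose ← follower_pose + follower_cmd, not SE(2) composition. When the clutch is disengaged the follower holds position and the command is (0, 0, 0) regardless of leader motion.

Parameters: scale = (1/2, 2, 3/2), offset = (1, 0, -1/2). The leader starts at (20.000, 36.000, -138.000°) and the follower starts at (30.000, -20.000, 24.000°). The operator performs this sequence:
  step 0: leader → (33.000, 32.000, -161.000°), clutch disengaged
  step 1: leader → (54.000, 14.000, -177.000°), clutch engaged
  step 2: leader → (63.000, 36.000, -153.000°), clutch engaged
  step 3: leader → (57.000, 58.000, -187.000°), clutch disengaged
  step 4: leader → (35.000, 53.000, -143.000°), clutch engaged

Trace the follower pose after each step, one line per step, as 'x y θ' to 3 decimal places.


30.000 -20.000 24.000
41.500 -56.000 -0.500
47.000 -12.000 35.000
47.000 -12.000 35.000
37.000 -22.000 100.500

step 0: Δleader=(13.000, -4.000, -23.000°), disengaged; cmd=(0,0,0) → follower holds at (30.000, -20.000, 24.000°)
step 1: Δleader=(21.000, -18.000, -16.000°), engaged; cmd=(11.500, -36.000, -24.500°) → follower=(41.500, -56.000, -0.500°)
step 2: Δleader=(9.000, 22.000, 24.000°), engaged; cmd=(5.500, 44.000, 35.500°) → follower=(47.000, -12.000, 35.000°)
step 3: Δleader=(-6.000, 22.000, -34.000°), disengaged; cmd=(0,0,0) → follower holds at (47.000, -12.000, 35.000°)
step 4: Δleader=(-22.000, -5.000, 44.000°), engaged; cmd=(-10.000, -10.000, 65.500°) → follower=(37.000, -22.000, 100.500°)


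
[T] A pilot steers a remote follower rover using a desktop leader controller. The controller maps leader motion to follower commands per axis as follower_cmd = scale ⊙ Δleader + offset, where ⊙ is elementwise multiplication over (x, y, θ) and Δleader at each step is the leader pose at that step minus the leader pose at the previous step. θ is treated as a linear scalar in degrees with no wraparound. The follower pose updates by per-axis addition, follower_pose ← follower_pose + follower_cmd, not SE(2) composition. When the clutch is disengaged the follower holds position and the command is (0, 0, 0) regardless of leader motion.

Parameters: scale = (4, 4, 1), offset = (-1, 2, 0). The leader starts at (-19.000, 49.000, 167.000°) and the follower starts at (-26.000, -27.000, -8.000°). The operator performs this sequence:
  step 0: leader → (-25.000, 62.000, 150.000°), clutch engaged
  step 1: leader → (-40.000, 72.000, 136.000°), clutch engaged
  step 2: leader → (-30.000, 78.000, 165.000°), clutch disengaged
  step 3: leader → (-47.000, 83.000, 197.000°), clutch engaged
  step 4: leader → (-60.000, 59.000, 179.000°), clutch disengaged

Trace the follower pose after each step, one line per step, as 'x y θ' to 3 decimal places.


-51.000 27.000 -25.000
-112.000 69.000 -39.000
-112.000 69.000 -39.000
-181.000 91.000 -7.000
-181.000 91.000 -7.000

step 0: Δleader=(-6.000, 13.000, -17.000°), engaged; cmd=(-25.000, 54.000, -17.000°) → follower=(-51.000, 27.000, -25.000°)
step 1: Δleader=(-15.000, 10.000, -14.000°), engaged; cmd=(-61.000, 42.000, -14.000°) → follower=(-112.000, 69.000, -39.000°)
step 2: Δleader=(10.000, 6.000, 29.000°), disengaged; cmd=(0,0,0) → follower holds at (-112.000, 69.000, -39.000°)
step 3: Δleader=(-17.000, 5.000, 32.000°), engaged; cmd=(-69.000, 22.000, 32.000°) → follower=(-181.000, 91.000, -7.000°)
step 4: Δleader=(-13.000, -24.000, -18.000°), disengaged; cmd=(0,0,0) → follower holds at (-181.000, 91.000, -7.000°)


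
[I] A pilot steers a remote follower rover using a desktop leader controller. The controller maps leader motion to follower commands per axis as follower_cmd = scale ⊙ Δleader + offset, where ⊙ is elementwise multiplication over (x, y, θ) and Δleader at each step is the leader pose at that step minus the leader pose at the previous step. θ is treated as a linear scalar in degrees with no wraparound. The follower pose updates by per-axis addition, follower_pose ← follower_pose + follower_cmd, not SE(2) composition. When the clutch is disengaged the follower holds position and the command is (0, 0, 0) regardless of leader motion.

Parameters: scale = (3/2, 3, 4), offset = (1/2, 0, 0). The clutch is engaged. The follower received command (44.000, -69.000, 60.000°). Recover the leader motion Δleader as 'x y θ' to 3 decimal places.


axis x: (44.000 − 1/2) / (3/2) = 29.000
axis y: (-69.000 − 0) / (3) = -23.000
axis θ: (60.000 − 0) / (4) = 15.000

29.000 -23.000 15.000


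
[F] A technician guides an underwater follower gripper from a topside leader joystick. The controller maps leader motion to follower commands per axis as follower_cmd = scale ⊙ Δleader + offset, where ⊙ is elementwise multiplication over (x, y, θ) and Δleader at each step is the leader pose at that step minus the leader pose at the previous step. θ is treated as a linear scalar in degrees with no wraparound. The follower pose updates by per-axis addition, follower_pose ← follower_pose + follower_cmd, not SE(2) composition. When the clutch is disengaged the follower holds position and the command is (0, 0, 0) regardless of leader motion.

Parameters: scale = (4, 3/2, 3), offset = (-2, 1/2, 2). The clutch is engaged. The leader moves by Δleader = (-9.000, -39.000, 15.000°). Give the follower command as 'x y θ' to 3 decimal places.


-38.000 -58.000 47.000

axis x: 4·-9.000 + -2 = -38.000
axis y: 3/2·-39.000 + 1/2 = -58.000
axis θ: 3·15.000 + 2 = 47.000


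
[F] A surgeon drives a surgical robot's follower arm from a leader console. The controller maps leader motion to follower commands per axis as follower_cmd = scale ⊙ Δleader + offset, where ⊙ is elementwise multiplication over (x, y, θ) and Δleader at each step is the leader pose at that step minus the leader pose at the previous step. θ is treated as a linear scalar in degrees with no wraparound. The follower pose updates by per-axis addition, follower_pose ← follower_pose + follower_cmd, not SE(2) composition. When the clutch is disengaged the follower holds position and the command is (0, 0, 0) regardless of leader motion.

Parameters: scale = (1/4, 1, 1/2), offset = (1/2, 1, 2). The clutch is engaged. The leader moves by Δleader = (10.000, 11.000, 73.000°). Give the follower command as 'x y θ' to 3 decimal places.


3.000 12.000 38.500

axis x: 1/4·10.000 + 1/2 = 3.000
axis y: 1·11.000 + 1 = 12.000
axis θ: 1/2·73.000 + 2 = 38.500


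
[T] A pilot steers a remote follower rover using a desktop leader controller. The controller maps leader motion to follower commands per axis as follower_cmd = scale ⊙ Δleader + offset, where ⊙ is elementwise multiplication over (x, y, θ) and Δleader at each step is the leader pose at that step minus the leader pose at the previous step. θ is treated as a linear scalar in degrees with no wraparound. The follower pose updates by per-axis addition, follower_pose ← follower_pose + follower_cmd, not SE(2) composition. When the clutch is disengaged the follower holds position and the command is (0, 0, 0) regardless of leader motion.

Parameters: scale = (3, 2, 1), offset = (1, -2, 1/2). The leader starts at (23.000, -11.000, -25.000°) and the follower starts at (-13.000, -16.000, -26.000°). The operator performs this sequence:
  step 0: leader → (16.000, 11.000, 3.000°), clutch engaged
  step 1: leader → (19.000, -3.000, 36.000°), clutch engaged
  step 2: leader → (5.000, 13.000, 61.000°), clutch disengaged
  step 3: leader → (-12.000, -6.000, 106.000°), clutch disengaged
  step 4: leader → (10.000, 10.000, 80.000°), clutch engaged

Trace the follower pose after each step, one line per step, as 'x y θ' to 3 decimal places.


-33.000 26.000 2.500
-23.000 -4.000 36.000
-23.000 -4.000 36.000
-23.000 -4.000 36.000
44.000 26.000 10.500

step 0: Δleader=(-7.000, 22.000, 28.000°), engaged; cmd=(-20.000, 42.000, 28.500°) → follower=(-33.000, 26.000, 2.500°)
step 1: Δleader=(3.000, -14.000, 33.000°), engaged; cmd=(10.000, -30.000, 33.500°) → follower=(-23.000, -4.000, 36.000°)
step 2: Δleader=(-14.000, 16.000, 25.000°), disengaged; cmd=(0,0,0) → follower holds at (-23.000, -4.000, 36.000°)
step 3: Δleader=(-17.000, -19.000, 45.000°), disengaged; cmd=(0,0,0) → follower holds at (-23.000, -4.000, 36.000°)
step 4: Δleader=(22.000, 16.000, -26.000°), engaged; cmd=(67.000, 30.000, -25.500°) → follower=(44.000, 26.000, 10.500°)


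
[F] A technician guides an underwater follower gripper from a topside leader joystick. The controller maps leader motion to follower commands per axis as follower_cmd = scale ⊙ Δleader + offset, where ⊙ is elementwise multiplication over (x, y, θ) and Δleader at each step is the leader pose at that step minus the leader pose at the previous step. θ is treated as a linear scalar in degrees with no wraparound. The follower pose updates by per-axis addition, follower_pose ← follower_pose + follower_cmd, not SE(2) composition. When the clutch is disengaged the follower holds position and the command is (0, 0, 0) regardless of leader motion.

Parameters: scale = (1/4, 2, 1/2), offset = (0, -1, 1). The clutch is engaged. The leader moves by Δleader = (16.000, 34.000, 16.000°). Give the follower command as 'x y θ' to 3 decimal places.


axis x: 1/4·16.000 + 0 = 4.000
axis y: 2·34.000 + -1 = 67.000
axis θ: 1/2·16.000 + 1 = 9.000

4.000 67.000 9.000


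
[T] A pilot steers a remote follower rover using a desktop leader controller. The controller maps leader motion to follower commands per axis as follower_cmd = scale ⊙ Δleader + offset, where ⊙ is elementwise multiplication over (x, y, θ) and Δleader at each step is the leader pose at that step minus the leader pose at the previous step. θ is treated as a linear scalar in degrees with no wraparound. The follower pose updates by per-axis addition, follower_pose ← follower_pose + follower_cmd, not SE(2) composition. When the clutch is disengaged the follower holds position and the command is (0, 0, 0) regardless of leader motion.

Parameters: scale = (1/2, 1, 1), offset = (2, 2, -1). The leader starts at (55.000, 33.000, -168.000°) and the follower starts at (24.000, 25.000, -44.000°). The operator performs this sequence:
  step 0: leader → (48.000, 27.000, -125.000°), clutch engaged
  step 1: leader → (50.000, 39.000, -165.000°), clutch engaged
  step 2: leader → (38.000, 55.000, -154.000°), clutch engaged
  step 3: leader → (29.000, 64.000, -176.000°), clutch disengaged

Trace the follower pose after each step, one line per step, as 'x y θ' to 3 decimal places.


step 0: Δleader=(-7.000, -6.000, 43.000°), engaged; cmd=(-1.500, -4.000, 42.000°) → follower=(22.500, 21.000, -2.000°)
step 1: Δleader=(2.000, 12.000, -40.000°), engaged; cmd=(3.000, 14.000, -41.000°) → follower=(25.500, 35.000, -43.000°)
step 2: Δleader=(-12.000, 16.000, 11.000°), engaged; cmd=(-4.000, 18.000, 10.000°) → follower=(21.500, 53.000, -33.000°)
step 3: Δleader=(-9.000, 9.000, -22.000°), disengaged; cmd=(0,0,0) → follower holds at (21.500, 53.000, -33.000°)

22.500 21.000 -2.000
25.500 35.000 -43.000
21.500 53.000 -33.000
21.500 53.000 -33.000


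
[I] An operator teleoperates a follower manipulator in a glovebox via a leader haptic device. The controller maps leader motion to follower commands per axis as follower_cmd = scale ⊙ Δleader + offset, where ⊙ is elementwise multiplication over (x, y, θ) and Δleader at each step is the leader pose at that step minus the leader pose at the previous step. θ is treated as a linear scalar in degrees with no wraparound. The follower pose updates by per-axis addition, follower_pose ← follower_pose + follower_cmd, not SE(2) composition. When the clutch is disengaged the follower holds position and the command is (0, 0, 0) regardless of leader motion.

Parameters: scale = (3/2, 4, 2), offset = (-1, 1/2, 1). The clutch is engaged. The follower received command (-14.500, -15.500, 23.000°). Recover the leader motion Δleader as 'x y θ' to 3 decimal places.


-9.000 -4.000 11.000

axis x: (-14.500 − -1) / (3/2) = -9.000
axis y: (-15.500 − 1/2) / (4) = -4.000
axis θ: (23.000 − 1) / (2) = 11.000


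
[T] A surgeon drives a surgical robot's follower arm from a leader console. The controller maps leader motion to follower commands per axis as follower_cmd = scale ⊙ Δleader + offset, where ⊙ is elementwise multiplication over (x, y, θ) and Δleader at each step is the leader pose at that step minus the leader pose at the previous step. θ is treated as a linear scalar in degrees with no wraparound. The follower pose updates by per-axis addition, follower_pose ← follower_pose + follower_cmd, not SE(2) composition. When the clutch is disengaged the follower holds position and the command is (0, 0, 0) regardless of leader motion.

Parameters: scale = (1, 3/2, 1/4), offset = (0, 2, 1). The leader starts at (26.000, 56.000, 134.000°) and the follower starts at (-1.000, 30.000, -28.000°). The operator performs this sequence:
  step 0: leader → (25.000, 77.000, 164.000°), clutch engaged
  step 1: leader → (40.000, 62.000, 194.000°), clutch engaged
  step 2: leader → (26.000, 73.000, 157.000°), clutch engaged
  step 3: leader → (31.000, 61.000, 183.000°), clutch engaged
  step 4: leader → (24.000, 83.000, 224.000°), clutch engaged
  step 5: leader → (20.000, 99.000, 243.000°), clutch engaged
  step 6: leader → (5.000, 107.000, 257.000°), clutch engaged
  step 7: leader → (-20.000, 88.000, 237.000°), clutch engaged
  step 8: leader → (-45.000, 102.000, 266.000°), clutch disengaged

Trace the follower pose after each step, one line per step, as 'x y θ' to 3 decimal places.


step 0: Δleader=(-1.000, 21.000, 30.000°), engaged; cmd=(-1.000, 33.500, 8.500°) → follower=(-2.000, 63.500, -19.500°)
step 1: Δleader=(15.000, -15.000, 30.000°), engaged; cmd=(15.000, -20.500, 8.500°) → follower=(13.000, 43.000, -11.000°)
step 2: Δleader=(-14.000, 11.000, -37.000°), engaged; cmd=(-14.000, 18.500, -8.250°) → follower=(-1.000, 61.500, -19.250°)
step 3: Δleader=(5.000, -12.000, 26.000°), engaged; cmd=(5.000, -16.000, 7.500°) → follower=(4.000, 45.500, -11.750°)
step 4: Δleader=(-7.000, 22.000, 41.000°), engaged; cmd=(-7.000, 35.000, 11.250°) → follower=(-3.000, 80.500, -0.500°)
step 5: Δleader=(-4.000, 16.000, 19.000°), engaged; cmd=(-4.000, 26.000, 5.750°) → follower=(-7.000, 106.500, 5.250°)
step 6: Δleader=(-15.000, 8.000, 14.000°), engaged; cmd=(-15.000, 14.000, 4.500°) → follower=(-22.000, 120.500, 9.750°)
step 7: Δleader=(-25.000, -19.000, -20.000°), engaged; cmd=(-25.000, -26.500, -4.000°) → follower=(-47.000, 94.000, 5.750°)
step 8: Δleader=(-25.000, 14.000, 29.000°), disengaged; cmd=(0,0,0) → follower holds at (-47.000, 94.000, 5.750°)

-2.000 63.500 -19.500
13.000 43.000 -11.000
-1.000 61.500 -19.250
4.000 45.500 -11.750
-3.000 80.500 -0.500
-7.000 106.500 5.250
-22.000 120.500 9.750
-47.000 94.000 5.750
-47.000 94.000 5.750


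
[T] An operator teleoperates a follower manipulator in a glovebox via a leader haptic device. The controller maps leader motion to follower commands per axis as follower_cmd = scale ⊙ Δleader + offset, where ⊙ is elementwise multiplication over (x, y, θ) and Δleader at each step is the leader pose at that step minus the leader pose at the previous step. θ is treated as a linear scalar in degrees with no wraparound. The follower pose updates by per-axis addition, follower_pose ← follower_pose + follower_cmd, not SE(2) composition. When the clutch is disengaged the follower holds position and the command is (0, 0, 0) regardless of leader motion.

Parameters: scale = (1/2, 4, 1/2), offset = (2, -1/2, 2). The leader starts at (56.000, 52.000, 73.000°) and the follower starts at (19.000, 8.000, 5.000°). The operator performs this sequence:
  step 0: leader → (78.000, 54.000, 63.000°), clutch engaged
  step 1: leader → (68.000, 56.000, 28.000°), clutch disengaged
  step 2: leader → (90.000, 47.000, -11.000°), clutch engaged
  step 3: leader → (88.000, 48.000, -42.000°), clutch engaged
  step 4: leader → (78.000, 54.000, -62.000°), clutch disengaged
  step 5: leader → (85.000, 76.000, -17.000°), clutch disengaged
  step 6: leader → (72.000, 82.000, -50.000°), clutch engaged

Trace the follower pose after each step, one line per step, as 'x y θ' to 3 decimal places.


32.000 15.500 2.000
32.000 15.500 2.000
45.000 -21.000 -15.500
46.000 -17.500 -29.000
46.000 -17.500 -29.000
46.000 -17.500 -29.000
41.500 6.000 -43.500

step 0: Δleader=(22.000, 2.000, -10.000°), engaged; cmd=(13.000, 7.500, -3.000°) → follower=(32.000, 15.500, 2.000°)
step 1: Δleader=(-10.000, 2.000, -35.000°), disengaged; cmd=(0,0,0) → follower holds at (32.000, 15.500, 2.000°)
step 2: Δleader=(22.000, -9.000, -39.000°), engaged; cmd=(13.000, -36.500, -17.500°) → follower=(45.000, -21.000, -15.500°)
step 3: Δleader=(-2.000, 1.000, -31.000°), engaged; cmd=(1.000, 3.500, -13.500°) → follower=(46.000, -17.500, -29.000°)
step 4: Δleader=(-10.000, 6.000, -20.000°), disengaged; cmd=(0,0,0) → follower holds at (46.000, -17.500, -29.000°)
step 5: Δleader=(7.000, 22.000, 45.000°), disengaged; cmd=(0,0,0) → follower holds at (46.000, -17.500, -29.000°)
step 6: Δleader=(-13.000, 6.000, -33.000°), engaged; cmd=(-4.500, 23.500, -14.500°) → follower=(41.500, 6.000, -43.500°)


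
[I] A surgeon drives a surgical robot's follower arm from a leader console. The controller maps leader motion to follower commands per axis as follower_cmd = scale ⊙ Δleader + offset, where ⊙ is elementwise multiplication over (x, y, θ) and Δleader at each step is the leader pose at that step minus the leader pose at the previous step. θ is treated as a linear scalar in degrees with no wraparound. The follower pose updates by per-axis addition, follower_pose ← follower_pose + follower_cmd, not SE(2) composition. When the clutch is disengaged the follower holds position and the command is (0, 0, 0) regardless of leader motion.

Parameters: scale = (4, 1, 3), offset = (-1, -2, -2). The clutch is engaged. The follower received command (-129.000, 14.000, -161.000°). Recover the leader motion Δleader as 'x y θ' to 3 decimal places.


axis x: (-129.000 − -1) / (4) = -32.000
axis y: (14.000 − -2) / (1) = 16.000
axis θ: (-161.000 − -2) / (3) = -53.000

-32.000 16.000 -53.000


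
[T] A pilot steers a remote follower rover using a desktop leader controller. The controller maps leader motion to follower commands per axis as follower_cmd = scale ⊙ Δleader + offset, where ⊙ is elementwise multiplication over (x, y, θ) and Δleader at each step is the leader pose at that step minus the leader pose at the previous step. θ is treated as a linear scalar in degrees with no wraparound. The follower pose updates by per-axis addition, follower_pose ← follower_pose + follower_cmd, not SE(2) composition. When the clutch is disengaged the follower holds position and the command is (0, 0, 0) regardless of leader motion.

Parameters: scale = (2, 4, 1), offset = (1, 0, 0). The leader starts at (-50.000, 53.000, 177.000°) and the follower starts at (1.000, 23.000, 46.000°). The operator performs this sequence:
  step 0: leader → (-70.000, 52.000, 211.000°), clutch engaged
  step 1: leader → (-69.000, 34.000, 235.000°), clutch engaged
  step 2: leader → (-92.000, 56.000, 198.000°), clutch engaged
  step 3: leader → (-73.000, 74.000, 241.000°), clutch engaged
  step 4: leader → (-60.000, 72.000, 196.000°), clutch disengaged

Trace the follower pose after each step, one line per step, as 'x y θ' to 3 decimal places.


step 0: Δleader=(-20.000, -1.000, 34.000°), engaged; cmd=(-39.000, -4.000, 34.000°) → follower=(-38.000, 19.000, 80.000°)
step 1: Δleader=(1.000, -18.000, 24.000°), engaged; cmd=(3.000, -72.000, 24.000°) → follower=(-35.000, -53.000, 104.000°)
step 2: Δleader=(-23.000, 22.000, -37.000°), engaged; cmd=(-45.000, 88.000, -37.000°) → follower=(-80.000, 35.000, 67.000°)
step 3: Δleader=(19.000, 18.000, 43.000°), engaged; cmd=(39.000, 72.000, 43.000°) → follower=(-41.000, 107.000, 110.000°)
step 4: Δleader=(13.000, -2.000, -45.000°), disengaged; cmd=(0,0,0) → follower holds at (-41.000, 107.000, 110.000°)

-38.000 19.000 80.000
-35.000 -53.000 104.000
-80.000 35.000 67.000
-41.000 107.000 110.000
-41.000 107.000 110.000


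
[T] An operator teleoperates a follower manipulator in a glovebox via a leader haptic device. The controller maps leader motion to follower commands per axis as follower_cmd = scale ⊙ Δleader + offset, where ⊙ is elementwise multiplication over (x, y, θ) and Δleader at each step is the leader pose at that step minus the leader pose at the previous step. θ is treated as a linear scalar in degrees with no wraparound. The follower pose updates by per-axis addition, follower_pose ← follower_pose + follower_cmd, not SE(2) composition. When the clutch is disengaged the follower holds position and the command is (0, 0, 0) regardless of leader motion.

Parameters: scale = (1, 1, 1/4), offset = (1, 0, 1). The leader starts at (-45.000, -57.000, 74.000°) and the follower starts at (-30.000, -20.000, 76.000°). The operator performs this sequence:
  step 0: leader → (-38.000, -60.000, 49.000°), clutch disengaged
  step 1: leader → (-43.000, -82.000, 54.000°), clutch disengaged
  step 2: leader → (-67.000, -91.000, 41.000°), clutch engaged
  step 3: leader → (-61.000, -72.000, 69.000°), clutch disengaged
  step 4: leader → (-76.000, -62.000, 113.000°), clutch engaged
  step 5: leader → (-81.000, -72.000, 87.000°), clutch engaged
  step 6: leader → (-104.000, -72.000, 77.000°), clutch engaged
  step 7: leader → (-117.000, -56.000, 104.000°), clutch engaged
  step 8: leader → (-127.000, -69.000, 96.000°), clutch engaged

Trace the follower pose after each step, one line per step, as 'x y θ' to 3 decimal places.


-30.000 -20.000 76.000
-30.000 -20.000 76.000
-53.000 -29.000 73.750
-53.000 -29.000 73.750
-67.000 -19.000 85.750
-71.000 -29.000 80.250
-93.000 -29.000 78.750
-105.000 -13.000 86.500
-114.000 -26.000 85.500

step 0: Δleader=(7.000, -3.000, -25.000°), disengaged; cmd=(0,0,0) → follower holds at (-30.000, -20.000, 76.000°)
step 1: Δleader=(-5.000, -22.000, 5.000°), disengaged; cmd=(0,0,0) → follower holds at (-30.000, -20.000, 76.000°)
step 2: Δleader=(-24.000, -9.000, -13.000°), engaged; cmd=(-23.000, -9.000, -2.250°) → follower=(-53.000, -29.000, 73.750°)
step 3: Δleader=(6.000, 19.000, 28.000°), disengaged; cmd=(0,0,0) → follower holds at (-53.000, -29.000, 73.750°)
step 4: Δleader=(-15.000, 10.000, 44.000°), engaged; cmd=(-14.000, 10.000, 12.000°) → follower=(-67.000, -19.000, 85.750°)
step 5: Δleader=(-5.000, -10.000, -26.000°), engaged; cmd=(-4.000, -10.000, -5.500°) → follower=(-71.000, -29.000, 80.250°)
step 6: Δleader=(-23.000, 0.000, -10.000°), engaged; cmd=(-22.000, 0.000, -1.500°) → follower=(-93.000, -29.000, 78.750°)
step 7: Δleader=(-13.000, 16.000, 27.000°), engaged; cmd=(-12.000, 16.000, 7.750°) → follower=(-105.000, -13.000, 86.500°)
step 8: Δleader=(-10.000, -13.000, -8.000°), engaged; cmd=(-9.000, -13.000, -1.000°) → follower=(-114.000, -26.000, 85.500°)


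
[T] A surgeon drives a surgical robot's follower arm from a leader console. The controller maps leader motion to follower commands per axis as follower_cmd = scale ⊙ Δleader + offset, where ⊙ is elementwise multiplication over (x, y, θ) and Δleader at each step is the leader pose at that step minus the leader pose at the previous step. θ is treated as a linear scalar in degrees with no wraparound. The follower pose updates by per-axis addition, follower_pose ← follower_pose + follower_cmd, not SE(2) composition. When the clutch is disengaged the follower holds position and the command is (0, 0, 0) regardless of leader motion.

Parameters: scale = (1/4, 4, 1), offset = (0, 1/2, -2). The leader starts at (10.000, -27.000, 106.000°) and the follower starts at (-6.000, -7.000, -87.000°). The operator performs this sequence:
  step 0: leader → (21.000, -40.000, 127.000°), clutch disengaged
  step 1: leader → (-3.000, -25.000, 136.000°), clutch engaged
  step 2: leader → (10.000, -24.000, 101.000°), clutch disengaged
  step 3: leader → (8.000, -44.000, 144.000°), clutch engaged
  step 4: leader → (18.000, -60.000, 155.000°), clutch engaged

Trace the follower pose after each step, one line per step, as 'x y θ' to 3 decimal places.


-6.000 -7.000 -87.000
-12.000 53.500 -80.000
-12.000 53.500 -80.000
-12.500 -26.000 -39.000
-10.000 -89.500 -30.000

step 0: Δleader=(11.000, -13.000, 21.000°), disengaged; cmd=(0,0,0) → follower holds at (-6.000, -7.000, -87.000°)
step 1: Δleader=(-24.000, 15.000, 9.000°), engaged; cmd=(-6.000, 60.500, 7.000°) → follower=(-12.000, 53.500, -80.000°)
step 2: Δleader=(13.000, 1.000, -35.000°), disengaged; cmd=(0,0,0) → follower holds at (-12.000, 53.500, -80.000°)
step 3: Δleader=(-2.000, -20.000, 43.000°), engaged; cmd=(-0.500, -79.500, 41.000°) → follower=(-12.500, -26.000, -39.000°)
step 4: Δleader=(10.000, -16.000, 11.000°), engaged; cmd=(2.500, -63.500, 9.000°) → follower=(-10.000, -89.500, -30.000°)


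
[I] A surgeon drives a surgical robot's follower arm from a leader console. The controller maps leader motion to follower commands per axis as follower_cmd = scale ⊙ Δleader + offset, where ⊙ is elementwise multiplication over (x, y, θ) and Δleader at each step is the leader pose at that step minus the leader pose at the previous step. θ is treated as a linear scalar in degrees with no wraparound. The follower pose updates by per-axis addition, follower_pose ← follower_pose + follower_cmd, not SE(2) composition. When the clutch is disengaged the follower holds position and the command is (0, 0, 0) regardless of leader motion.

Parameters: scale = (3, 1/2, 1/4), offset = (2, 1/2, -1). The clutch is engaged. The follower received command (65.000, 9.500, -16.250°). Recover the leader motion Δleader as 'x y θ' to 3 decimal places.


21.000 18.000 -61.000

axis x: (65.000 − 2) / (3) = 21.000
axis y: (9.500 − 1/2) / (1/2) = 18.000
axis θ: (-16.250 − -1) / (1/4) = -61.000


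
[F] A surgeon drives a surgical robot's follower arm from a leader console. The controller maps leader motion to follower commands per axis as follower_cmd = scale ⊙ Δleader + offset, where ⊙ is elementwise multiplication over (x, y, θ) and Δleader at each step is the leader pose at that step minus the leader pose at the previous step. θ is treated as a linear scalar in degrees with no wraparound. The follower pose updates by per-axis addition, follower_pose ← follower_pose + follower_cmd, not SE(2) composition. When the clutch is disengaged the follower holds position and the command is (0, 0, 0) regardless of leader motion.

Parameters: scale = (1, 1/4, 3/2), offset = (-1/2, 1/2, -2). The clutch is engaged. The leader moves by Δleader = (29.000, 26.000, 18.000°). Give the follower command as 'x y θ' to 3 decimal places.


28.500 7.000 25.000

axis x: 1·29.000 + -1/2 = 28.500
axis y: 1/4·26.000 + 1/2 = 7.000
axis θ: 3/2·18.000 + -2 = 25.000


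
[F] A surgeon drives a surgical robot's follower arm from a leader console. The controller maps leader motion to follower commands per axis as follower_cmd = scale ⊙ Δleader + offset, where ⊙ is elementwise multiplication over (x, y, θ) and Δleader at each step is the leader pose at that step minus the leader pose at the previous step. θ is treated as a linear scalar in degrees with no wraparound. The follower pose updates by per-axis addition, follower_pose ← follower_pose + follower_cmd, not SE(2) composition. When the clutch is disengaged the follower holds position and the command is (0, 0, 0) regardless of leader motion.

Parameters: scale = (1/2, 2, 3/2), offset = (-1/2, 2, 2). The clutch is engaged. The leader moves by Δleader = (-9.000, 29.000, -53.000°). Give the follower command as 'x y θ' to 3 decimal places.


axis x: 1/2·-9.000 + -1/2 = -5.000
axis y: 2·29.000 + 2 = 60.000
axis θ: 3/2·-53.000 + 2 = -77.500

-5.000 60.000 -77.500


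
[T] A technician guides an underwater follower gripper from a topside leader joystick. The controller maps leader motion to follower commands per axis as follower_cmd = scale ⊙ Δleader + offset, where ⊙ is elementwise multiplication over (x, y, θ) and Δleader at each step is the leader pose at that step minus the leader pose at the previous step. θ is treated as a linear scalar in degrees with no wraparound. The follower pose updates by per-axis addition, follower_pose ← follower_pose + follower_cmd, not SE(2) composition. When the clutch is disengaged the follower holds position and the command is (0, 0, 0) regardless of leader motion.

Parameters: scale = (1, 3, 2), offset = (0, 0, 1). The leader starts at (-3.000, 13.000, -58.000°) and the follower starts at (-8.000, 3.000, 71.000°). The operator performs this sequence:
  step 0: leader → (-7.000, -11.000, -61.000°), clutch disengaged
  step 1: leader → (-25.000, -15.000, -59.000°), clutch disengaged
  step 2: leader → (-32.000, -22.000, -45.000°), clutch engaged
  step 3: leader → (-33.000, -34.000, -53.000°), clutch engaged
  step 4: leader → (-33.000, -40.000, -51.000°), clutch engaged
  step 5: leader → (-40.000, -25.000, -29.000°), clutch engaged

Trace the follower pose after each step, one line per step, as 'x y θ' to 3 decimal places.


-8.000 3.000 71.000
-8.000 3.000 71.000
-15.000 -18.000 100.000
-16.000 -54.000 85.000
-16.000 -72.000 90.000
-23.000 -27.000 135.000

step 0: Δleader=(-4.000, -24.000, -3.000°), disengaged; cmd=(0,0,0) → follower holds at (-8.000, 3.000, 71.000°)
step 1: Δleader=(-18.000, -4.000, 2.000°), disengaged; cmd=(0,0,0) → follower holds at (-8.000, 3.000, 71.000°)
step 2: Δleader=(-7.000, -7.000, 14.000°), engaged; cmd=(-7.000, -21.000, 29.000°) → follower=(-15.000, -18.000, 100.000°)
step 3: Δleader=(-1.000, -12.000, -8.000°), engaged; cmd=(-1.000, -36.000, -15.000°) → follower=(-16.000, -54.000, 85.000°)
step 4: Δleader=(0.000, -6.000, 2.000°), engaged; cmd=(0.000, -18.000, 5.000°) → follower=(-16.000, -72.000, 90.000°)
step 5: Δleader=(-7.000, 15.000, 22.000°), engaged; cmd=(-7.000, 45.000, 45.000°) → follower=(-23.000, -27.000, 135.000°)


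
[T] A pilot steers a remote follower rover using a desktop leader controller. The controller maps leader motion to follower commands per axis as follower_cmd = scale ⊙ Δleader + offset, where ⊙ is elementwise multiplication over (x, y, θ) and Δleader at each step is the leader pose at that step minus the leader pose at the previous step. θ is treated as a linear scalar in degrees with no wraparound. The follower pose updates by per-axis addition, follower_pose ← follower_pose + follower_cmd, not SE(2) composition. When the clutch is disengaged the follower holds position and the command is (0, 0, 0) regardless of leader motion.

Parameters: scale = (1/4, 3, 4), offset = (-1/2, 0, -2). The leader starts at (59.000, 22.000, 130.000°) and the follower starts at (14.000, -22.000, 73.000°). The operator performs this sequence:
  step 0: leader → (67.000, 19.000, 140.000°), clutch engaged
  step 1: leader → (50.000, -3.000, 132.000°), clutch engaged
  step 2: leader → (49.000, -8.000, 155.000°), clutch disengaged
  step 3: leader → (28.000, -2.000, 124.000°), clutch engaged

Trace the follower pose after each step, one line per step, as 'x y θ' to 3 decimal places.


step 0: Δleader=(8.000, -3.000, 10.000°), engaged; cmd=(1.500, -9.000, 38.000°) → follower=(15.500, -31.000, 111.000°)
step 1: Δleader=(-17.000, -22.000, -8.000°), engaged; cmd=(-4.750, -66.000, -34.000°) → follower=(10.750, -97.000, 77.000°)
step 2: Δleader=(-1.000, -5.000, 23.000°), disengaged; cmd=(0,0,0) → follower holds at (10.750, -97.000, 77.000°)
step 3: Δleader=(-21.000, 6.000, -31.000°), engaged; cmd=(-5.750, 18.000, -126.000°) → follower=(5.000, -79.000, -49.000°)

15.500 -31.000 111.000
10.750 -97.000 77.000
10.750 -97.000 77.000
5.000 -79.000 -49.000


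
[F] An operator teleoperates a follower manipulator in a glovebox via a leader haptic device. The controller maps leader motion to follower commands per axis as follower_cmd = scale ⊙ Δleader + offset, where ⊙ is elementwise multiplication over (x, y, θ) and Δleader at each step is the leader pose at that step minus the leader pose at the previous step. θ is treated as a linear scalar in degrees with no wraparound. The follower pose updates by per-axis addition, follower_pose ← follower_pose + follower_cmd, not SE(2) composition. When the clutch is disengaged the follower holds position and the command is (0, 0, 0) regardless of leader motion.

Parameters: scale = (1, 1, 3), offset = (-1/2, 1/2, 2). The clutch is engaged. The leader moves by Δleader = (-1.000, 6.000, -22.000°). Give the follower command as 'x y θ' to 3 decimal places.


-1.500 6.500 -64.000

axis x: 1·-1.000 + -1/2 = -1.500
axis y: 1·6.000 + 1/2 = 6.500
axis θ: 3·-22.000 + 2 = -64.000
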